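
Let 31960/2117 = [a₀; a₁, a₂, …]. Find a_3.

31960 = 15·2117 + 205   →  a_0 = 15
2117 = 10·205 + 67   →  a_1 = 10
205 = 3·67 + 4   →  a_2 = 3
67 = 16·4 + 3   →  a_3 = 16

16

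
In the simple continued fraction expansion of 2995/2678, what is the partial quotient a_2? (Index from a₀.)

2

2995 = 1·2678 + 317   →  a_0 = 1
2678 = 8·317 + 142   →  a_1 = 8
317 = 2·142 + 33   →  a_2 = 2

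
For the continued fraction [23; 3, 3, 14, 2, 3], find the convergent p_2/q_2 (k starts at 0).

Using pₖ = aₖpₖ₋₁ + pₖ₋₂, qₖ = aₖqₖ₋₁ + qₖ₋₂ (with p₋₁=1, p₋₂=0, q₋₁=0, q₋₂=1):
  k=0: a=23, p=23, q=1
  k=1: a=3, p=70, q=3
  k=2: a=3, p=233, q=10

233/10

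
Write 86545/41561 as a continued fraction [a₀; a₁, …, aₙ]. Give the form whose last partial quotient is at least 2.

86545 = 2*41561 + 3423
41561 = 12*3423 + 485
3423 = 7*485 + 28
485 = 17*28 + 9
28 = 3*9 + 1
9 = 9*1 + 0  (stop)
So 86545/41561 = [2; 12, 7, 17, 3, 9].

[2; 12, 7, 17, 3, 9]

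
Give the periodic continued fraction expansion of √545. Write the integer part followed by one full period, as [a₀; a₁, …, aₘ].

a₀ = ⌊√545⌋ = 23.

[23; 2, 1, 8, 1, 2, 46]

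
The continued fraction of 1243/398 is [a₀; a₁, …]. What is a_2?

1243 = 3·398 + 49   →  a_0 = 3
398 = 8·49 + 6   →  a_1 = 8
49 = 8·6 + 1   →  a_2 = 8

8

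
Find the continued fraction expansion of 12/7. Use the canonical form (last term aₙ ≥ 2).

12 = 1·7 + 5
7 = 1·5 + 2
5 = 2·2 + 1
2 = 2·1 + 0  (stop)
So 12/7 = [1; 1, 2, 2].

[1; 1, 2, 2]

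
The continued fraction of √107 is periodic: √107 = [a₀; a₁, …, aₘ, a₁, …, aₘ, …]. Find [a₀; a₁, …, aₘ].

a₀ = ⌊√107⌋ = 10.
With m₀=0, d₀=1 and mₖ₊₁ = dₖaₖ − mₖ, dₖ₊₁ = (n − mₖ₊₁²)/dₖ, aₖ₊₁ = ⌊(a₀+mₖ₊₁)/dₖ₊₁⌋:
  k=1: m=10, d=7, a=2
  k=2: m=4, d=13, a=1
  k=3: m=9, d=2, a=9
  k=4: m=9, d=13, a=1
  k=5: m=4, d=7, a=2
  k=6: m=10, d=1, a=20
d=1 and a=2a₀=20 at k=6, so the next step gives (m, d) = (10, 7) again — its k=1 value — and the period has length 6.

[10; 2, 1, 9, 1, 2, 20]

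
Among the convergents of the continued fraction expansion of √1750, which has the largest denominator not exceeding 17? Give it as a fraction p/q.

251/6

√1750 = [41; 1, 4, 1, 82, …] (period length 4).
Convergents:
  p_0/q_0 = 41/1
  p_1/q_1 = 42/1
  p_2/q_2 = 209/5
  p_3/q_3 = 251/6
  p_4/q_4 = 20791/497
q_3 = 6 ≤ 17 < 497 = q_4, so the answer is 251/6.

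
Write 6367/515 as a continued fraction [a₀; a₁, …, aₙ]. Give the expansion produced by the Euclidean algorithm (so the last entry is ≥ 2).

6367 = 12*515 + 187
515 = 2*187 + 141
187 = 1*141 + 46
141 = 3*46 + 3
46 = 15*3 + 1
3 = 3*1 + 0  (stop)
So 6367/515 = [12; 2, 1, 3, 15, 3].

[12; 2, 1, 3, 15, 3]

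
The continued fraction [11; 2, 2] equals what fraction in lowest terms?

57/5

Using pₖ = aₖpₖ₋₁ + pₖ₋₂ and qₖ = aₖqₖ₋₁ + qₖ₋₂:
  k=0: a=11, p=11, q=1
  k=1: a=2, p=23, q=2
  k=2: a=2, p=57, q=5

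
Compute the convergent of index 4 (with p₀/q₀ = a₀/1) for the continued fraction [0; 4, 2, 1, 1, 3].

5/22

Using pₖ = aₖpₖ₋₁ + pₖ₋₂, qₖ = aₖqₖ₋₁ + qₖ₋₂ (with p₋₁=1, p₋₂=0, q₋₁=0, q₋₂=1):
  k=0: a=0, p=0, q=1
  k=1: a=4, p=1, q=4
  k=2: a=2, p=2, q=9
  k=3: a=1, p=3, q=13
  k=4: a=1, p=5, q=22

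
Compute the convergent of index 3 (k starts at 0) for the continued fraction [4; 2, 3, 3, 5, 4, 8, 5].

Using pₖ = aₖpₖ₋₁ + pₖ₋₂, qₖ = aₖqₖ₋₁ + qₖ₋₂ (with p₋₁=1, p₋₂=0, q₋₁=0, q₋₂=1):
  k=0: a=4, p=4, q=1
  k=1: a=2, p=9, q=2
  k=2: a=3, p=31, q=7
  k=3: a=3, p=102, q=23

102/23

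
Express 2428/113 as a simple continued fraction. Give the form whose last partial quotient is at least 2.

2428 = 21·113 + 55
113 = 2·55 + 3
55 = 18·3 + 1
3 = 3·1 + 0  (stop)
So 2428/113 = [21; 2, 18, 3].

[21; 2, 18, 3]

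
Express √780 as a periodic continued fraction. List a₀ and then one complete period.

[27; 1, 12, 1, 54]

a₀ = ⌊√780⌋ = 27.
With m₀=0, d₀=1 and mₖ₊₁ = dₖaₖ − mₖ, dₖ₊₁ = (n − mₖ₊₁²)/dₖ, aₖ₊₁ = ⌊(a₀+mₖ₊₁)/dₖ₊₁⌋:
  k=1: m=27, d=51, a=1
  k=2: m=24, d=4, a=12
  k=3: m=24, d=51, a=1
  k=4: m=27, d=1, a=54
d=1 and a=2a₀=54 at k=4, so the next step gives (m, d) = (27, 51) again — its k=1 value — and the period has length 4.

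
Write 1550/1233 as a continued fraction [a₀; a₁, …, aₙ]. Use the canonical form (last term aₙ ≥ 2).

[1; 3, 1, 8, 17, 2]

1550 = 1×1233 + 317
1233 = 3×317 + 282
317 = 1×282 + 35
282 = 8×35 + 2
35 = 17×2 + 1
2 = 2×1 + 0  (stop)
So 1550/1233 = [1; 3, 1, 8, 17, 2].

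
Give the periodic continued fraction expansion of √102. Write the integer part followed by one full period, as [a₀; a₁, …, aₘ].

[10; 10, 20]

a₀ = ⌊√102⌋ = 10.
With m₀=0, d₀=1 and mₖ₊₁ = dₖaₖ − mₖ, dₖ₊₁ = (n − mₖ₊₁²)/dₖ, aₖ₊₁ = ⌊(a₀+mₖ₊₁)/dₖ₊₁⌋:
  k=1: m=10, d=2, a=10
  k=2: m=10, d=1, a=20
d=1 and a=2a₀=20 at k=2, so the next step gives (m, d) = (10, 2) again — its k=1 value — and the period has length 2.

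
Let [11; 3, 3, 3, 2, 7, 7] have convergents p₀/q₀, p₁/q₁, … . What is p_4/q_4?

859/76

Using pₖ = aₖpₖ₋₁ + pₖ₋₂, qₖ = aₖqₖ₋₁ + qₖ₋₂ (with p₋₁=1, p₋₂=0, q₋₁=0, q₋₂=1):
  k=0: a=11, p=11, q=1
  k=1: a=3, p=34, q=3
  k=2: a=3, p=113, q=10
  k=3: a=3, p=373, q=33
  k=4: a=2, p=859, q=76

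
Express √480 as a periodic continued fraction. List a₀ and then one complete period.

a₀ = ⌊√480⌋ = 21.
With m₀=0, d₀=1 and mₖ₊₁ = dₖaₖ − mₖ, dₖ₊₁ = (n − mₖ₊₁²)/dₖ, aₖ₊₁ = ⌊(a₀+mₖ₊₁)/dₖ₊₁⌋:
  k=1: m=21, d=39, a=1
  k=2: m=18, d=4, a=9
  k=3: m=18, d=39, a=1
  k=4: m=21, d=1, a=42
d=1 and a=2a₀=42 at k=4, so the next step gives (m, d) = (21, 39) again — its k=1 value — and the period has length 4.

[21; 1, 9, 1, 42]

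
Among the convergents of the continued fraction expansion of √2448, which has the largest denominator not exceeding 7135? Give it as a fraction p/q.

214385/4333

√2448 = [49; 2, 10, 2, 98, …] (period length 4).
Convergents:
  p_0/q_0 = 49/1
  p_1/q_1 = 99/2
  p_2/q_2 = 1039/21
  p_3/q_3 = 2177/44
  p_4/q_4 = 214385/4333
  p_5/q_5 = 430947/8710
q_4 = 4333 ≤ 7135 < 8710 = q_5, so the answer is 214385/4333.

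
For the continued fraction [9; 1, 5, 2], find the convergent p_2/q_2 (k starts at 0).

59/6

Using pₖ = aₖpₖ₋₁ + pₖ₋₂, qₖ = aₖqₖ₋₁ + qₖ₋₂ (with p₋₁=1, p₋₂=0, q₋₁=0, q₋₂=1):
  k=0: a=9, p=9, q=1
  k=1: a=1, p=10, q=1
  k=2: a=5, p=59, q=6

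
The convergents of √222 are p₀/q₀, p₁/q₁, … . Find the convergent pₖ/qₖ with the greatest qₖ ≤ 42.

√222 = [14; 1, 8, 1, 28, …] (period length 4).
Convergents:
  p_0/q_0 = 14/1
  p_1/q_1 = 15/1
  p_2/q_2 = 134/9
  p_3/q_3 = 149/10
  p_4/q_4 = 4306/289
q_3 = 10 ≤ 42 < 289 = q_4, so the answer is 149/10.

149/10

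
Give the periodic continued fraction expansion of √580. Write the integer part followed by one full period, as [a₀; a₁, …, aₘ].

[24; 12, 48]

a₀ = ⌊√580⌋ = 24.
With m₀=0, d₀=1 and mₖ₊₁ = dₖaₖ − mₖ, dₖ₊₁ = (n − mₖ₊₁²)/dₖ, aₖ₊₁ = ⌊(a₀+mₖ₊₁)/dₖ₊₁⌋:
  k=1: m=24, d=4, a=12
  k=2: m=24, d=1, a=48
d=1 and a=2a₀=48 at k=2, so the next step gives (m, d) = (24, 4) again — its k=1 value — and the period has length 2.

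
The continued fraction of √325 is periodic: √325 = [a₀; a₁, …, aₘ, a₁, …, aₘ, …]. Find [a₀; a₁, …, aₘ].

[18; 36]

a₀ = ⌊√325⌋ = 18.
With m₀=0, d₀=1 and mₖ₊₁ = dₖaₖ − mₖ, dₖ₊₁ = (n − mₖ₊₁²)/dₖ, aₖ₊₁ = ⌊(a₀+mₖ₊₁)/dₖ₊₁⌋:
  k=1: m=18, d=1, a=36
d=1 and a=2a₀=36 at k=1, so the next step gives (m, d) = (18, 1) again — its k=1 value — and the period has length 1.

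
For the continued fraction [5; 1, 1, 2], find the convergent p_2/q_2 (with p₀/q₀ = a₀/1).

Using pₖ = aₖpₖ₋₁ + pₖ₋₂, qₖ = aₖqₖ₋₁ + qₖ₋₂ (with p₋₁=1, p₋₂=0, q₋₁=0, q₋₂=1):
  k=0: a=5, p=5, q=1
  k=1: a=1, p=6, q=1
  k=2: a=1, p=11, q=2

11/2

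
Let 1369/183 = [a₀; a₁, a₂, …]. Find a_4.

1369 = 7·183 + 88   →  a_0 = 7
183 = 2·88 + 7   →  a_1 = 2
88 = 12·7 + 4   →  a_2 = 12
7 = 1·4 + 3   →  a_3 = 1
4 = 1·3 + 1   →  a_4 = 1

1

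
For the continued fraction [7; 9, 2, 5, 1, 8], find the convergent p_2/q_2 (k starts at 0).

Using pₖ = aₖpₖ₋₁ + pₖ₋₂, qₖ = aₖqₖ₋₁ + qₖ₋₂ (with p₋₁=1, p₋₂=0, q₋₁=0, q₋₂=1):
  k=0: a=7, p=7, q=1
  k=1: a=9, p=64, q=9
  k=2: a=2, p=135, q=19

135/19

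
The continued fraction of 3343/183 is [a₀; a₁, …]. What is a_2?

1

3343 = 18·183 + 49   →  a_0 = 18
183 = 3·49 + 36   →  a_1 = 3
49 = 1·36 + 13   →  a_2 = 1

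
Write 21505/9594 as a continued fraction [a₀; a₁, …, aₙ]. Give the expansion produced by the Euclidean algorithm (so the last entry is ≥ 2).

21505 = 2·9594 + 2317
9594 = 4·2317 + 326
2317 = 7·326 + 35
326 = 9·35 + 11
35 = 3·11 + 2
11 = 5·2 + 1
2 = 2·1 + 0  (stop)
So 21505/9594 = [2; 4, 7, 9, 3, 5, 2].

[2; 4, 7, 9, 3, 5, 2]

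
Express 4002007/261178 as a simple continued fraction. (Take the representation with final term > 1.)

[15; 3, 10, 3, 16, 15, 11]

4002007 = 15·261178 + 84337
261178 = 3·84337 + 8167
84337 = 10·8167 + 2667
8167 = 3·2667 + 166
2667 = 16·166 + 11
166 = 15·11 + 1
11 = 11·1 + 0  (stop)
So 4002007/261178 = [15; 3, 10, 3, 16, 15, 11].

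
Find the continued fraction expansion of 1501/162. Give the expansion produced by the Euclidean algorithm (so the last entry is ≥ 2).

1501 = 9·162 + 43
162 = 3·43 + 33
43 = 1·33 + 10
33 = 3·10 + 3
10 = 3·3 + 1
3 = 3·1 + 0  (stop)
So 1501/162 = [9; 3, 1, 3, 3, 3].

[9; 3, 1, 3, 3, 3]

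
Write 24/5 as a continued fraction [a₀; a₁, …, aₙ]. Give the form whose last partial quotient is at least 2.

[4; 1, 4]

24 = 4×5 + 4
5 = 1×4 + 1
4 = 4×1 + 0  (stop)
So 24/5 = [4; 1, 4].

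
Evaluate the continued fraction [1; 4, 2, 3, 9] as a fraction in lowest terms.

353/288

Fold from the inside: start with 9/1.
  3 + 1/9 = 28/9
  2 + 9/28 = 65/28
  4 + 28/65 = 288/65
  1 + 65/288 = 353/288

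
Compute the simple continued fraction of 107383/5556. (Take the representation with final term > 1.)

107383 = 19·5556 + 1819
5556 = 3·1819 + 99
1819 = 18·99 + 37
99 = 2·37 + 25
37 = 1·25 + 12
25 = 2·12 + 1
12 = 12·1 + 0  (stop)
So 107383/5556 = [19; 3, 18, 2, 1, 2, 12].

[19; 3, 18, 2, 1, 2, 12]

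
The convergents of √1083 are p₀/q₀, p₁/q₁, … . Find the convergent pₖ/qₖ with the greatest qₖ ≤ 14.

√1083 = [32; 1, 9, 1, 64, …] (period length 4).
Convergents:
  p_0/q_0 = 32/1
  p_1/q_1 = 33/1
  p_2/q_2 = 329/10
  p_3/q_3 = 362/11
  p_4/q_4 = 23497/714
q_3 = 11 ≤ 14 < 714 = q_4, so the answer is 362/11.

362/11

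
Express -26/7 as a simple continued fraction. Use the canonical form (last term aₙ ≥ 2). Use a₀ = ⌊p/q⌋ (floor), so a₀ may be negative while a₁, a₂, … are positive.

-26 = -4·7 + 2
7 = 3·2 + 1
2 = 2·1 + 0  (stop)
So -26/7 = [-4; 3, 2].

[-4; 3, 2]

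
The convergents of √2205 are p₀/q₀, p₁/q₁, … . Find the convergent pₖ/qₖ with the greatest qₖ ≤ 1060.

49634/1057

√2205 = [46; 1, 22, 2, 22, 1, 92, …] (period length 6).
Convergents:
  p_0/q_0 = 46/1
  p_1/q_1 = 47/1
  p_2/q_2 = 1080/23
  p_3/q_3 = 2207/47
  p_4/q_4 = 49634/1057
  p_5/q_5 = 51841/1104
q_4 = 1057 ≤ 1060 < 1104 = q_5, so the answer is 49634/1057.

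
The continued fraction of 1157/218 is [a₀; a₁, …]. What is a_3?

1157 = 5·218 + 67   →  a_0 = 5
218 = 3·67 + 17   →  a_1 = 3
67 = 3·17 + 16   →  a_2 = 3
17 = 1·16 + 1   →  a_3 = 1

1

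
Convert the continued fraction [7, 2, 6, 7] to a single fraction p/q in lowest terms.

694/93

Fold from the inside: start with 7/1.
  6 + 1/7 = 43/7
  2 + 7/43 = 93/43
  7 + 43/93 = 694/93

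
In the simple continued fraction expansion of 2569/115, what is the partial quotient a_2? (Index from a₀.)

2569 = 22·115 + 39   →  a_0 = 22
115 = 2·39 + 37   →  a_1 = 2
39 = 1·37 + 2   →  a_2 = 1

1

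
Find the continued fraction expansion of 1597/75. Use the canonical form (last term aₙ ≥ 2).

[21; 3, 2, 2, 4]

1597 = 21·75 + 22
75 = 3·22 + 9
22 = 2·9 + 4
9 = 2·4 + 1
4 = 4·1 + 0  (stop)
So 1597/75 = [21; 3, 2, 2, 4].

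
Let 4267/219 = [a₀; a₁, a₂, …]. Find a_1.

4267 = 19·219 + 106   →  a_0 = 19
219 = 2·106 + 7   →  a_1 = 2

2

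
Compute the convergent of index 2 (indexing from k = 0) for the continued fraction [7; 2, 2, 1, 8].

37/5

Using pₖ = aₖpₖ₋₁ + pₖ₋₂, qₖ = aₖqₖ₋₁ + qₖ₋₂ (with p₋₁=1, p₋₂=0, q₋₁=0, q₋₂=1):
  k=0: a=7, p=7, q=1
  k=1: a=2, p=15, q=2
  k=2: a=2, p=37, q=5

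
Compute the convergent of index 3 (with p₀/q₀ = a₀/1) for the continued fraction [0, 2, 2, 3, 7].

Using pₖ = aₖpₖ₋₁ + pₖ₋₂, qₖ = aₖqₖ₋₁ + qₖ₋₂ (with p₋₁=1, p₋₂=0, q₋₁=0, q₋₂=1):
  k=0: a=0, p=0, q=1
  k=1: a=2, p=1, q=2
  k=2: a=2, p=2, q=5
  k=3: a=3, p=7, q=17

7/17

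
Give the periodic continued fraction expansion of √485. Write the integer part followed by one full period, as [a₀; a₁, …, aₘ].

[22; 44]

a₀ = ⌊√485⌋ = 22.
With m₀=0, d₀=1 and mₖ₊₁ = dₖaₖ − mₖ, dₖ₊₁ = (n − mₖ₊₁²)/dₖ, aₖ₊₁ = ⌊(a₀+mₖ₊₁)/dₖ₊₁⌋:
  k=1: m=22, d=1, a=44
d=1 and a=2a₀=44 at k=1, so the next step gives (m, d) = (22, 1) again — its k=1 value — and the period has length 1.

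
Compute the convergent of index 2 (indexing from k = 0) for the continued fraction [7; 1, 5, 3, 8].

47/6

Using pₖ = aₖpₖ₋₁ + pₖ₋₂, qₖ = aₖqₖ₋₁ + qₖ₋₂ (with p₋₁=1, p₋₂=0, q₋₁=0, q₋₂=1):
  k=0: a=7, p=7, q=1
  k=1: a=1, p=8, q=1
  k=2: a=5, p=47, q=6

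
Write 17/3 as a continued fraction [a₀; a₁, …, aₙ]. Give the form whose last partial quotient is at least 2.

17 = 5×3 + 2
3 = 1×2 + 1
2 = 2×1 + 0  (stop)
So 17/3 = [5; 1, 2].

[5; 1, 2]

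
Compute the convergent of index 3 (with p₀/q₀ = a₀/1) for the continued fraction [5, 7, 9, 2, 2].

Using pₖ = aₖpₖ₋₁ + pₖ₋₂, qₖ = aₖqₖ₋₁ + qₖ₋₂ (with p₋₁=1, p₋₂=0, q₋₁=0, q₋₂=1):
  k=0: a=5, p=5, q=1
  k=1: a=7, p=36, q=7
  k=2: a=9, p=329, q=64
  k=3: a=2, p=694, q=135

694/135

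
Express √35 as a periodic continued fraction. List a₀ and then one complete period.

[5; 1, 10]

a₀ = ⌊√35⌋ = 5.
With m₀=0, d₀=1 and mₖ₊₁ = dₖaₖ − mₖ, dₖ₊₁ = (n − mₖ₊₁²)/dₖ, aₖ₊₁ = ⌊(a₀+mₖ₊₁)/dₖ₊₁⌋:
  k=1: m=5, d=10, a=1
  k=2: m=5, d=1, a=10
d=1 and a=2a₀=10 at k=2, so the next step gives (m, d) = (5, 10) again — its k=1 value — and the period has length 2.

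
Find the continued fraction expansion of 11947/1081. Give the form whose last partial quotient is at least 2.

11947 = 11*1081 + 56
1081 = 19*56 + 17
56 = 3*17 + 5
17 = 3*5 + 2
5 = 2*2 + 1
2 = 2*1 + 0  (stop)
So 11947/1081 = [11; 19, 3, 3, 2, 2].

[11; 19, 3, 3, 2, 2]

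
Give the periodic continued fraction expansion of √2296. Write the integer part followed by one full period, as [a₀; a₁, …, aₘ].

[47; 1, 10, 1, 94]

a₀ = ⌊√2296⌋ = 47.
With m₀=0, d₀=1 and mₖ₊₁ = dₖaₖ − mₖ, dₖ₊₁ = (n − mₖ₊₁²)/dₖ, aₖ₊₁ = ⌊(a₀+mₖ₊₁)/dₖ₊₁⌋:
  k=1: m=47, d=87, a=1
  k=2: m=40, d=8, a=10
  k=3: m=40, d=87, a=1
  k=4: m=47, d=1, a=94
d=1 and a=2a₀=94 at k=4, so the next step gives (m, d) = (47, 87) again — its k=1 value — and the period has length 4.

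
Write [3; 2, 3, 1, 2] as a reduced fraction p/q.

86/25

Fold from the inside: start with 2/1.
  1 + 1/2 = 3/2
  3 + 2/3 = 11/3
  2 + 3/11 = 25/11
  3 + 11/25 = 86/25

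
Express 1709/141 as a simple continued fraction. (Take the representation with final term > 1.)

1709 = 12×141 + 17
141 = 8×17 + 5
17 = 3×5 + 2
5 = 2×2 + 1
2 = 2×1 + 0  (stop)
So 1709/141 = [12; 8, 3, 2, 2].

[12; 8, 3, 2, 2]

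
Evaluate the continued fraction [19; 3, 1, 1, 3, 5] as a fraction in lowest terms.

2545/132

Using pₖ = aₖpₖ₋₁ + pₖ₋₂ and qₖ = aₖqₖ₋₁ + qₖ₋₂:
  k=0: a=19, p=19, q=1
  k=1: a=3, p=58, q=3
  k=2: a=1, p=77, q=4
  k=3: a=1, p=135, q=7
  k=4: a=3, p=482, q=25
  k=5: a=5, p=2545, q=132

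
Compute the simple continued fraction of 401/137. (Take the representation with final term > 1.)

[2; 1, 12, 1, 2, 3]

401 = 2·137 + 127
137 = 1·127 + 10
127 = 12·10 + 7
10 = 1·7 + 3
7 = 2·3 + 1
3 = 3·1 + 0  (stop)
So 401/137 = [2; 1, 12, 1, 2, 3].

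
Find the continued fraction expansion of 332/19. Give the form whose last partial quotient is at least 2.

[17; 2, 9]

332 = 17·19 + 9
19 = 2·9 + 1
9 = 9·1 + 0  (stop)
So 332/19 = [17; 2, 9].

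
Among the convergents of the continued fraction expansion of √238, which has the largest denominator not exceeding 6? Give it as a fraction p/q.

√238 = [15; 2, 2, 1, 14, 1, 2, 2, 30, …] (period length 8).
Convergents:
  p_0/q_0 = 15/1
  p_1/q_1 = 31/2
  p_2/q_2 = 77/5
  p_3/q_3 = 108/7
q_2 = 5 ≤ 6 < 7 = q_3, so the answer is 77/5.

77/5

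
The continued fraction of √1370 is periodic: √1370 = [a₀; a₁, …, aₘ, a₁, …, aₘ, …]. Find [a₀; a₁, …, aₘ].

a₀ = ⌊√1370⌋ = 37.

[37; 74]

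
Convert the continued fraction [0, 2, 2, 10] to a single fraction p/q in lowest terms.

Using pₖ = aₖpₖ₋₁ + pₖ₋₂ and qₖ = aₖqₖ₋₁ + qₖ₋₂:
  k=0: a=0, p=0, q=1
  k=1: a=2, p=1, q=2
  k=2: a=2, p=2, q=5
  k=3: a=10, p=21, q=52

21/52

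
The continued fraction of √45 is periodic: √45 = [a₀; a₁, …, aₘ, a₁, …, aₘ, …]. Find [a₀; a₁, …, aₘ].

[6; 1, 2, 2, 2, 1, 12]

a₀ = ⌊√45⌋ = 6.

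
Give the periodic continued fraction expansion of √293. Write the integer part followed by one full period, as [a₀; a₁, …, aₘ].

a₀ = ⌊√293⌋ = 17.

[17; 8, 1, 1, 8, 34]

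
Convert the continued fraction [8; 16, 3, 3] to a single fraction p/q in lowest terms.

Fold from the inside: start with 3/1.
  3 + 1/3 = 10/3
  16 + 3/10 = 163/10
  8 + 10/163 = 1314/163

1314/163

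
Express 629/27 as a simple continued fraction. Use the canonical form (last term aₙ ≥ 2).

[23; 3, 2, 1, 2]

629 = 23·27 + 8
27 = 3·8 + 3
8 = 2·3 + 2
3 = 1·2 + 1
2 = 2·1 + 0  (stop)
So 629/27 = [23; 3, 2, 1, 2].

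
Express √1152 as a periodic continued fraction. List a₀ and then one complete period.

[33; 1, 15, 1, 66]

a₀ = ⌊√1152⌋ = 33.
With m₀=0, d₀=1 and mₖ₊₁ = dₖaₖ − mₖ, dₖ₊₁ = (n − mₖ₊₁²)/dₖ, aₖ₊₁ = ⌊(a₀+mₖ₊₁)/dₖ₊₁⌋:
  k=1: m=33, d=63, a=1
  k=2: m=30, d=4, a=15
  k=3: m=30, d=63, a=1
  k=4: m=33, d=1, a=66
d=1 and a=2a₀=66 at k=4, so the next step gives (m, d) = (33, 63) again — its k=1 value — and the period has length 4.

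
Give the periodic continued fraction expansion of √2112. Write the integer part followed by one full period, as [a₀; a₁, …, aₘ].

[45; 1, 21, 1, 90]

a₀ = ⌊√2112⌋ = 45.
With m₀=0, d₀=1 and mₖ₊₁ = dₖaₖ − mₖ, dₖ₊₁ = (n − mₖ₊₁²)/dₖ, aₖ₊₁ = ⌊(a₀+mₖ₊₁)/dₖ₊₁⌋:
  k=1: m=45, d=87, a=1
  k=2: m=42, d=4, a=21
  k=3: m=42, d=87, a=1
  k=4: m=45, d=1, a=90
d=1 and a=2a₀=90 at k=4, so the next step gives (m, d) = (45, 87) again — its k=1 value — and the period has length 4.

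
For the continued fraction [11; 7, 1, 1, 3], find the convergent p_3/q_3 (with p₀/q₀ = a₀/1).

Using pₖ = aₖpₖ₋₁ + pₖ₋₂, qₖ = aₖqₖ₋₁ + qₖ₋₂ (with p₋₁=1, p₋₂=0, q₋₁=0, q₋₂=1):
  k=0: a=11, p=11, q=1
  k=1: a=7, p=78, q=7
  k=2: a=1, p=89, q=8
  k=3: a=1, p=167, q=15

167/15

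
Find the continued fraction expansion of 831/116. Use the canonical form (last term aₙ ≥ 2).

831 = 7·116 + 19
116 = 6·19 + 2
19 = 9·2 + 1
2 = 2·1 + 0  (stop)
So 831/116 = [7; 6, 9, 2].

[7; 6, 9, 2]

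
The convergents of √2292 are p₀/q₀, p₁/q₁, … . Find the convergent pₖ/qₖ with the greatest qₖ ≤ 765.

√2292 = [47; 1, 6, 1, 94, …] (period length 4).
Convergents:
  p_0/q_0 = 47/1
  p_1/q_1 = 48/1
  p_2/q_2 = 335/7
  p_3/q_3 = 383/8
  p_4/q_4 = 36337/759
  p_5/q_5 = 36720/767
q_4 = 759 ≤ 765 < 767 = q_5, so the answer is 36337/759.

36337/759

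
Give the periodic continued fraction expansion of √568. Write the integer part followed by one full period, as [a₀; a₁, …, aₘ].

[23; 1, 4, 1, 46]

a₀ = ⌊√568⌋ = 23.
With m₀=0, d₀=1 and mₖ₊₁ = dₖaₖ − mₖ, dₖ₊₁ = (n − mₖ₊₁²)/dₖ, aₖ₊₁ = ⌊(a₀+mₖ₊₁)/dₖ₊₁⌋:
  k=1: m=23, d=39, a=1
  k=2: m=16, d=8, a=4
  k=3: m=16, d=39, a=1
  k=4: m=23, d=1, a=46
d=1 and a=2a₀=46 at k=4, so the next step gives (m, d) = (23, 39) again — its k=1 value — and the period has length 4.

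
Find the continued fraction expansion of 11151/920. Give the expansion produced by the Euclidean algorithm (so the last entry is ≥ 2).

[12; 8, 3, 2, 7, 2]

11151 = 12*920 + 111
920 = 8*111 + 32
111 = 3*32 + 15
32 = 2*15 + 2
15 = 7*2 + 1
2 = 2*1 + 0  (stop)
So 11151/920 = [12; 8, 3, 2, 7, 2].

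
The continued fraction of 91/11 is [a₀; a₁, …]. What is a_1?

3

91 = 8·11 + 3   →  a_0 = 8
11 = 3·3 + 2   →  a_1 = 3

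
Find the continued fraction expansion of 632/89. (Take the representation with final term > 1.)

[7; 9, 1, 8]

632 = 7·89 + 9
89 = 9·9 + 8
9 = 1·8 + 1
8 = 8·1 + 0  (stop)
So 632/89 = [7; 9, 1, 8].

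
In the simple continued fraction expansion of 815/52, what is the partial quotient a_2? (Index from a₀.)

2

815 = 15·52 + 35   →  a_0 = 15
52 = 1·35 + 17   →  a_1 = 1
35 = 2·17 + 1   →  a_2 = 2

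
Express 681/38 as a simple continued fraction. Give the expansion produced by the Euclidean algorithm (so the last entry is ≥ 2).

681 = 17·38 + 35
38 = 1·35 + 3
35 = 11·3 + 2
3 = 1·2 + 1
2 = 2·1 + 0  (stop)
So 681/38 = [17; 1, 11, 1, 2].

[17; 1, 11, 1, 2]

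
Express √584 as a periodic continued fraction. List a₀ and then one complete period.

[24; 6, 48]

a₀ = ⌊√584⌋ = 24.
With m₀=0, d₀=1 and mₖ₊₁ = dₖaₖ − mₖ, dₖ₊₁ = (n − mₖ₊₁²)/dₖ, aₖ₊₁ = ⌊(a₀+mₖ₊₁)/dₖ₊₁⌋:
  k=1: m=24, d=8, a=6
  k=2: m=24, d=1, a=48
d=1 and a=2a₀=48 at k=2, so the next step gives (m, d) = (24, 8) again — its k=1 value — and the period has length 2.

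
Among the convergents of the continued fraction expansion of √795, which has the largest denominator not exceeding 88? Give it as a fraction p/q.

1297/46

√795 = [28; 5, 9, 5, 56, …] (period length 4).
Convergents:
  p_0/q_0 = 28/1
  p_1/q_1 = 141/5
  p_2/q_2 = 1297/46
  p_3/q_3 = 6626/235
q_2 = 46 ≤ 88 < 235 = q_3, so the answer is 1297/46.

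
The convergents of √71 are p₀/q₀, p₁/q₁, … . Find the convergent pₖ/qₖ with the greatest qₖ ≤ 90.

√71 = [8; 2, 2, 1, 7, 1, 2, 2, 16, …] (period length 8).
Convergents:
  p_0/q_0 = 8/1
  p_1/q_1 = 17/2
  p_2/q_2 = 42/5
  p_3/q_3 = 59/7
  p_4/q_4 = 455/54
  p_5/q_5 = 514/61
  p_6/q_6 = 1483/176
q_5 = 61 ≤ 90 < 176 = q_6, so the answer is 514/61.

514/61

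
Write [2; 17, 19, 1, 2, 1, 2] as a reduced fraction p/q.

7617/3700

Fold from the inside: start with 2/1.
  1 + 1/2 = 3/2
  2 + 2/3 = 8/3
  1 + 3/8 = 11/8
  19 + 8/11 = 217/11
  17 + 11/217 = 3700/217
  2 + 217/3700 = 7617/3700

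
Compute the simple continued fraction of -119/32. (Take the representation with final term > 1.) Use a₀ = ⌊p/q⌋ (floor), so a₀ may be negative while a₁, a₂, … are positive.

[-4; 3, 1, 1, 4]

-119 = -4*32 + 9
32 = 3*9 + 5
9 = 1*5 + 4
5 = 1*4 + 1
4 = 4*1 + 0  (stop)
So -119/32 = [-4; 3, 1, 1, 4].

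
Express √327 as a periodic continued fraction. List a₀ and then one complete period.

[18; 12, 36]

a₀ = ⌊√327⌋ = 18.
With m₀=0, d₀=1 and mₖ₊₁ = dₖaₖ − mₖ, dₖ₊₁ = (n − mₖ₊₁²)/dₖ, aₖ₊₁ = ⌊(a₀+mₖ₊₁)/dₖ₊₁⌋:
  k=1: m=18, d=3, a=12
  k=2: m=18, d=1, a=36
d=1 and a=2a₀=36 at k=2, so the next step gives (m, d) = (18, 3) again — its k=1 value — and the period has length 2.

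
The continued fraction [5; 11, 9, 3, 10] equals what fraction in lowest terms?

Using pₖ = aₖpₖ₋₁ + pₖ₋₂ and qₖ = aₖqₖ₋₁ + qₖ₋₂:
  k=0: a=5, p=5, q=1
  k=1: a=11, p=56, q=11
  k=2: a=9, p=509, q=100
  k=3: a=3, p=1583, q=311
  k=4: a=10, p=16339, q=3210

16339/3210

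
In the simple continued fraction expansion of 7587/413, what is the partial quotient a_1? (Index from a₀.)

7587 = 18·413 + 153   →  a_0 = 18
413 = 2·153 + 107   →  a_1 = 2

2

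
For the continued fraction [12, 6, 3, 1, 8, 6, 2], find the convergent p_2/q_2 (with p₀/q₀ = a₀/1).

231/19

Using pₖ = aₖpₖ₋₁ + pₖ₋₂, qₖ = aₖqₖ₋₁ + qₖ₋₂ (with p₋₁=1, p₋₂=0, q₋₁=0, q₋₂=1):
  k=0: a=12, p=12, q=1
  k=1: a=6, p=73, q=6
  k=2: a=3, p=231, q=19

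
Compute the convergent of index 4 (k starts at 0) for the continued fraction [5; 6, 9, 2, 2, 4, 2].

1482/287

Using pₖ = aₖpₖ₋₁ + pₖ₋₂, qₖ = aₖqₖ₋₁ + qₖ₋₂ (with p₋₁=1, p₋₂=0, q₋₁=0, q₋₂=1):
  k=0: a=5, p=5, q=1
  k=1: a=6, p=31, q=6
  k=2: a=9, p=284, q=55
  k=3: a=2, p=599, q=116
  k=4: a=2, p=1482, q=287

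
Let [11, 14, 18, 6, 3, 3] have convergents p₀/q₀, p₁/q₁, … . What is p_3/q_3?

16961/1532

Using pₖ = aₖpₖ₋₁ + pₖ₋₂, qₖ = aₖqₖ₋₁ + qₖ₋₂ (with p₋₁=1, p₋₂=0, q₋₁=0, q₋₂=1):
  k=0: a=11, p=11, q=1
  k=1: a=14, p=155, q=14
  k=2: a=18, p=2801, q=253
  k=3: a=6, p=16961, q=1532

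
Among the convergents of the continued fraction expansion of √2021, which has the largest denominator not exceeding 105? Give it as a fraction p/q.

2023/45

√2021 = [44; 1, 21, 2, 21, 1, 88, …] (period length 6).
Convergents:
  p_0/q_0 = 44/1
  p_1/q_1 = 45/1
  p_2/q_2 = 989/22
  p_3/q_3 = 2023/45
  p_4/q_4 = 43472/967
q_3 = 45 ≤ 105 < 967 = q_4, so the answer is 2023/45.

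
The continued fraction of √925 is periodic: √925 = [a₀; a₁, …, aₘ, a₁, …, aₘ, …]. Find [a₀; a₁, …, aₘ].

a₀ = ⌊√925⌋ = 30.

[30; 2, 2, 2, 2, 60]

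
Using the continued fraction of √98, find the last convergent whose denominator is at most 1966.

17631/1781

√98 = [9; 1, 8, 1, 18, …] (period length 4).
Convergents:
  p_0/q_0 = 9/1
  p_1/q_1 = 10/1
  p_2/q_2 = 89/9
  p_3/q_3 = 99/10
  p_4/q_4 = 1871/189
  p_5/q_5 = 1970/199
  p_6/q_6 = 17631/1781
  p_7/q_7 = 19601/1980
q_6 = 1781 ≤ 1966 < 1980 = q_7, so the answer is 17631/1781.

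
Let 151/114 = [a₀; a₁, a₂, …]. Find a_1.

3

151 = 1·114 + 37   →  a_0 = 1
114 = 3·37 + 3   →  a_1 = 3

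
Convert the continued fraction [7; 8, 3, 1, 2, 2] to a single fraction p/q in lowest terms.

Using pₖ = aₖpₖ₋₁ + pₖ₋₂ and qₖ = aₖqₖ₋₁ + qₖ₋₂:
  k=0: a=7, p=7, q=1
  k=1: a=8, p=57, q=8
  k=2: a=3, p=178, q=25
  k=3: a=1, p=235, q=33
  k=4: a=2, p=648, q=91
  k=5: a=2, p=1531, q=215

1531/215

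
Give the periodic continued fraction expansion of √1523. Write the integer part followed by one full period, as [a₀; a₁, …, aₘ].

[39; 39, 78]

a₀ = ⌊√1523⌋ = 39.
With m₀=0, d₀=1 and mₖ₊₁ = dₖaₖ − mₖ, dₖ₊₁ = (n − mₖ₊₁²)/dₖ, aₖ₊₁ = ⌊(a₀+mₖ₊₁)/dₖ₊₁⌋:
  k=1: m=39, d=2, a=39
  k=2: m=39, d=1, a=78
d=1 and a=2a₀=78 at k=2, so the next step gives (m, d) = (39, 2) again — its k=1 value — and the period has length 2.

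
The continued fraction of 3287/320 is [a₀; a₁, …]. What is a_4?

3287 = 10·320 + 87   →  a_0 = 10
320 = 3·87 + 59   →  a_1 = 3
87 = 1·59 + 28   →  a_2 = 1
59 = 2·28 + 3   →  a_3 = 2
28 = 9·3 + 1   →  a_4 = 9

9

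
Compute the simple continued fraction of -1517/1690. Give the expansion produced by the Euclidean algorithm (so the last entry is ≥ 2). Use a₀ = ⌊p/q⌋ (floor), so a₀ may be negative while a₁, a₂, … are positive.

-1517 = -1×1690 + 173
1690 = 9×173 + 133
173 = 1×133 + 40
133 = 3×40 + 13
40 = 3×13 + 1
13 = 13×1 + 0  (stop)
So -1517/1690 = [-1; 9, 1, 3, 3, 13].

[-1; 9, 1, 3, 3, 13]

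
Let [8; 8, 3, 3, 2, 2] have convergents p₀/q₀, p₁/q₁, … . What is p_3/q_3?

Using pₖ = aₖpₖ₋₁ + pₖ₋₂, qₖ = aₖqₖ₋₁ + qₖ₋₂ (with p₋₁=1, p₋₂=0, q₋₁=0, q₋₂=1):
  k=0: a=8, p=8, q=1
  k=1: a=8, p=65, q=8
  k=2: a=3, p=203, q=25
  k=3: a=3, p=674, q=83

674/83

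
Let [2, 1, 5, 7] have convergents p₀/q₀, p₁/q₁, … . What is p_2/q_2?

17/6

Using pₖ = aₖpₖ₋₁ + pₖ₋₂, qₖ = aₖqₖ₋₁ + qₖ₋₂ (with p₋₁=1, p₋₂=0, q₋₁=0, q₋₂=1):
  k=0: a=2, p=2, q=1
  k=1: a=1, p=3, q=1
  k=2: a=5, p=17, q=6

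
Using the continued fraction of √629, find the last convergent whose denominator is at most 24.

√629 = [25; 12, 1, 1, 12, 50, …] (period length 5).
Convergents:
  p_0/q_0 = 25/1
  p_1/q_1 = 301/12
  p_2/q_2 = 326/13
  p_3/q_3 = 627/25
q_2 = 13 ≤ 24 < 25 = q_3, so the answer is 326/13.

326/13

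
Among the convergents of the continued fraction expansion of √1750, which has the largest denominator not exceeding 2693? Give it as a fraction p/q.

√1750 = [41; 1, 4, 1, 82, …] (period length 4).
Convergents:
  p_0/q_0 = 41/1
  p_1/q_1 = 42/1
  p_2/q_2 = 209/5
  p_3/q_3 = 251/6
  p_4/q_4 = 20791/497
  p_5/q_5 = 21042/503
  p_6/q_6 = 104959/2509
  p_7/q_7 = 126001/3012
q_6 = 2509 ≤ 2693 < 3012 = q_7, so the answer is 104959/2509.

104959/2509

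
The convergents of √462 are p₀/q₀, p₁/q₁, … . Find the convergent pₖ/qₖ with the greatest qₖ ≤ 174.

√462 = [21; 2, 42, …] (period length 2).
Convergents:
  p_0/q_0 = 21/1
  p_1/q_1 = 43/2
  p_2/q_2 = 1827/85
  p_3/q_3 = 3697/172
  p_4/q_4 = 157101/7309
q_3 = 172 ≤ 174 < 7309 = q_4, so the answer is 3697/172.

3697/172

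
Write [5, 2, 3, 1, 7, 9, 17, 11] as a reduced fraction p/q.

Fold from the inside: start with 11/1.
  17 + 1/11 = 188/11
  9 + 11/188 = 1703/188
  7 + 188/1703 = 12109/1703
  1 + 1703/12109 = 13812/12109
  3 + 12109/13812 = 53545/13812
  2 + 13812/53545 = 120902/53545
  5 + 53545/120902 = 658055/120902

658055/120902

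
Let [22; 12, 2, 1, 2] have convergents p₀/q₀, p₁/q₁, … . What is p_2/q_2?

Using pₖ = aₖpₖ₋₁ + pₖ₋₂, qₖ = aₖqₖ₋₁ + qₖ₋₂ (with p₋₁=1, p₋₂=0, q₋₁=0, q₋₂=1):
  k=0: a=22, p=22, q=1
  k=1: a=12, p=265, q=12
  k=2: a=2, p=552, q=25

552/25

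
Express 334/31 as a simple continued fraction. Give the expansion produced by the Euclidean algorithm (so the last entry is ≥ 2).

334 = 10×31 + 24
31 = 1×24 + 7
24 = 3×7 + 3
7 = 2×3 + 1
3 = 3×1 + 0  (stop)
So 334/31 = [10; 1, 3, 2, 3].

[10; 1, 3, 2, 3]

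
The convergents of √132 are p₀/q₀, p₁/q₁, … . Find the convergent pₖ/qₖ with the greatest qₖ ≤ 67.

517/45

√132 = [11; 2, 22, …] (period length 2).
Convergents:
  p_0/q_0 = 11/1
  p_1/q_1 = 23/2
  p_2/q_2 = 517/45
  p_3/q_3 = 1057/92
q_2 = 45 ≤ 67 < 92 = q_3, so the answer is 517/45.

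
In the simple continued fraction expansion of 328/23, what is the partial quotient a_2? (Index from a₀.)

1

328 = 14·23 + 6   →  a_0 = 14
23 = 3·6 + 5   →  a_1 = 3
6 = 1·5 + 1   →  a_2 = 1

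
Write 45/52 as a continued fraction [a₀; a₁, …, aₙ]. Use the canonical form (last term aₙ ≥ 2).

[0; 1, 6, 2, 3]

45 = 0×52 + 45
52 = 1×45 + 7
45 = 6×7 + 3
7 = 2×3 + 1
3 = 3×1 + 0  (stop)
So 45/52 = [0; 1, 6, 2, 3].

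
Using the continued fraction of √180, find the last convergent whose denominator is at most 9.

√180 = [13; 2, 2, 2, 26, …] (period length 4).
Convergents:
  p_0/q_0 = 13/1
  p_1/q_1 = 27/2
  p_2/q_2 = 67/5
  p_3/q_3 = 161/12
q_2 = 5 ≤ 9 < 12 = q_3, so the answer is 67/5.

67/5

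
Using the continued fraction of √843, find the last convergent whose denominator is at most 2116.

√843 = [29; 29, 58, …] (period length 2).
Convergents:
  p_0/q_0 = 29/1
  p_1/q_1 = 842/29
  p_2/q_2 = 48865/1683
  p_3/q_3 = 1417927/48836
q_2 = 1683 ≤ 2116 < 48836 = q_3, so the answer is 48865/1683.

48865/1683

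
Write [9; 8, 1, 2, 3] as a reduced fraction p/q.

793/87

Using pₖ = aₖpₖ₋₁ + pₖ₋₂ and qₖ = aₖqₖ₋₁ + qₖ₋₂:
  k=0: a=9, p=9, q=1
  k=1: a=8, p=73, q=8
  k=2: a=1, p=82, q=9
  k=3: a=2, p=237, q=26
  k=4: a=3, p=793, q=87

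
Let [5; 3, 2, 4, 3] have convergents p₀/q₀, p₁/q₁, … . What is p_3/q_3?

Using pₖ = aₖpₖ₋₁ + pₖ₋₂, qₖ = aₖqₖ₋₁ + qₖ₋₂ (with p₋₁=1, p₋₂=0, q₋₁=0, q₋₂=1):
  k=0: a=5, p=5, q=1
  k=1: a=3, p=16, q=3
  k=2: a=2, p=37, q=7
  k=3: a=4, p=164, q=31

164/31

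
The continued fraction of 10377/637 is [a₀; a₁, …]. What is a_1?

3

10377 = 16·637 + 185   →  a_0 = 16
637 = 3·185 + 82   →  a_1 = 3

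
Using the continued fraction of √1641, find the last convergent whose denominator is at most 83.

2228/55

√1641 = [40; 1, 1, 26, 1, 1, 80, …] (period length 6).
Convergents:
  p_0/q_0 = 40/1
  p_1/q_1 = 41/1
  p_2/q_2 = 81/2
  p_3/q_3 = 2147/53
  p_4/q_4 = 2228/55
  p_5/q_5 = 4375/108
q_4 = 55 ≤ 83 < 108 = q_5, so the answer is 2228/55.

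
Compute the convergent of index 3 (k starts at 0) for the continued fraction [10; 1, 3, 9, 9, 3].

Using pₖ = aₖpₖ₋₁ + pₖ₋₂, qₖ = aₖqₖ₋₁ + qₖ₋₂ (with p₋₁=1, p₋₂=0, q₋₁=0, q₋₂=1):
  k=0: a=10, p=10, q=1
  k=1: a=1, p=11, q=1
  k=2: a=3, p=43, q=4
  k=3: a=9, p=398, q=37

398/37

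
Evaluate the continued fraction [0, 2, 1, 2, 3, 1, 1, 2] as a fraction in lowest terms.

Using pₖ = aₖpₖ₋₁ + pₖ₋₂ and qₖ = aₖqₖ₋₁ + qₖ₋₂:
  k=0: a=0, p=0, q=1
  k=1: a=2, p=1, q=2
  k=2: a=1, p=1, q=3
  k=3: a=2, p=3, q=8
  k=4: a=3, p=10, q=27
  k=5: a=1, p=13, q=35
  k=6: a=1, p=23, q=62
  k=7: a=2, p=59, q=159

59/159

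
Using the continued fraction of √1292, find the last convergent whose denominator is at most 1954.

√1292 = [35; 1, 16, 1, 70, …] (period length 4).
Convergents:
  p_0/q_0 = 35/1
  p_1/q_1 = 36/1
  p_2/q_2 = 611/17
  p_3/q_3 = 647/18
  p_4/q_4 = 45901/1277
  p_5/q_5 = 46548/1295
  p_6/q_6 = 790669/21997
q_5 = 1295 ≤ 1954 < 21997 = q_6, so the answer is 46548/1295.

46548/1295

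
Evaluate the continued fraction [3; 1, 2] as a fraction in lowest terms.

Fold from the inside: start with 2/1.
  1 + 1/2 = 3/2
  3 + 2/3 = 11/3

11/3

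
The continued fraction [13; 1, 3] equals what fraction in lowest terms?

Using pₖ = aₖpₖ₋₁ + pₖ₋₂ and qₖ = aₖqₖ₋₁ + qₖ₋₂:
  k=0: a=13, p=13, q=1
  k=1: a=1, p=14, q=1
  k=2: a=3, p=55, q=4

55/4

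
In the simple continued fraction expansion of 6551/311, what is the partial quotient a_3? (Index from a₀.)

1

6551 = 21·311 + 20   →  a_0 = 21
311 = 15·20 + 11   →  a_1 = 15
20 = 1·11 + 9   →  a_2 = 1
11 = 1·9 + 2   →  a_3 = 1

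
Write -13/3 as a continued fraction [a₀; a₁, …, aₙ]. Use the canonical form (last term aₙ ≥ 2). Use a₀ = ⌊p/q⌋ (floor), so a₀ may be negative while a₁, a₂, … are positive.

[-5; 1, 2]

-13 = -5*3 + 2
3 = 1*2 + 1
2 = 2*1 + 0  (stop)
So -13/3 = [-5; 1, 2].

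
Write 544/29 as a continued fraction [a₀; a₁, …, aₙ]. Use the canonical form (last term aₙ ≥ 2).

544 = 18·29 + 22
29 = 1·22 + 7
22 = 3·7 + 1
7 = 7·1 + 0  (stop)
So 544/29 = [18; 1, 3, 7].

[18; 1, 3, 7]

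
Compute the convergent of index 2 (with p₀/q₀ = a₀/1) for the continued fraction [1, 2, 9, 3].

Using pₖ = aₖpₖ₋₁ + pₖ₋₂, qₖ = aₖqₖ₋₁ + qₖ₋₂ (with p₋₁=1, p₋₂=0, q₋₁=0, q₋₂=1):
  k=0: a=1, p=1, q=1
  k=1: a=2, p=3, q=2
  k=2: a=9, p=28, q=19

28/19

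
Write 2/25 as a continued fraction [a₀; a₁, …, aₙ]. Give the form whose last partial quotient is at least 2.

2 = 0×25 + 2
25 = 12×2 + 1
2 = 2×1 + 0  (stop)
So 2/25 = [0; 12, 2].

[0; 12, 2]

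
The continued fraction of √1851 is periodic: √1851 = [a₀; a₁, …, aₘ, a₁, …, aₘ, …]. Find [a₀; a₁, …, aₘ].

a₀ = ⌊√1851⌋ = 43.
With m₀=0, d₀=1 and mₖ₊₁ = dₖaₖ − mₖ, dₖ₊₁ = (n − mₖ₊₁²)/dₖ, aₖ₊₁ = ⌊(a₀+mₖ₊₁)/dₖ₊₁⌋:
  k=1: m=43, d=2, a=43
  k=2: m=43, d=1, a=86
d=1 and a=2a₀=86 at k=2, so the next step gives (m, d) = (43, 2) again — its k=1 value — and the period has length 2.

[43; 43, 86]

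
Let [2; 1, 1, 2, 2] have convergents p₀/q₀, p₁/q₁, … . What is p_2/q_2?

Using pₖ = aₖpₖ₋₁ + pₖ₋₂, qₖ = aₖqₖ₋₁ + qₖ₋₂ (with p₋₁=1, p₋₂=0, q₋₁=0, q₋₂=1):
  k=0: a=2, p=2, q=1
  k=1: a=1, p=3, q=1
  k=2: a=1, p=5, q=2

5/2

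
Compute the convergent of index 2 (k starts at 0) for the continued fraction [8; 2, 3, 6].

59/7

Using pₖ = aₖpₖ₋₁ + pₖ₋₂, qₖ = aₖqₖ₋₁ + qₖ₋₂ (with p₋₁=1, p₋₂=0, q₋₁=0, q₋₂=1):
  k=0: a=8, p=8, q=1
  k=1: a=2, p=17, q=2
  k=2: a=3, p=59, q=7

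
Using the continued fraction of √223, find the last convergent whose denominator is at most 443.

√223 = [14; 1, 13, 1, 28, …] (period length 4).
Convergents:
  p_0/q_0 = 14/1
  p_1/q_1 = 15/1
  p_2/q_2 = 209/14
  p_3/q_3 = 224/15
  p_4/q_4 = 6481/434
  p_5/q_5 = 6705/449
q_4 = 434 ≤ 443 < 449 = q_5, so the answer is 6481/434.

6481/434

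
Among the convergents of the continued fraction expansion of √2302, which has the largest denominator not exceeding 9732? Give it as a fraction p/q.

221040/4607

√2302 = [47; 1, 46, 1, 94, …] (period length 4).
Convergents:
  p_0/q_0 = 47/1
  p_1/q_1 = 48/1
  p_2/q_2 = 2255/47
  p_3/q_3 = 2303/48
  p_4/q_4 = 218737/4559
  p_5/q_5 = 221040/4607
  p_6/q_6 = 10386577/216481
q_5 = 4607 ≤ 9732 < 216481 = q_6, so the answer is 221040/4607.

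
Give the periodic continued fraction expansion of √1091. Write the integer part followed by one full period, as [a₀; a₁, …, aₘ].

a₀ = ⌊√1091⌋ = 33.
With m₀=0, d₀=1 and mₖ₊₁ = dₖaₖ − mₖ, dₖ₊₁ = (n − mₖ₊₁²)/dₖ, aₖ₊₁ = ⌊(a₀+mₖ₊₁)/dₖ₊₁⌋:
  k=1: m=33, d=2, a=33
  k=2: m=33, d=1, a=66
d=1 and a=2a₀=66 at k=2, so the next step gives (m, d) = (33, 2) again — its k=1 value — and the period has length 2.

[33; 33, 66]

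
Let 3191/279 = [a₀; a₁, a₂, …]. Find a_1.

3191 = 11·279 + 122   →  a_0 = 11
279 = 2·122 + 35   →  a_1 = 2

2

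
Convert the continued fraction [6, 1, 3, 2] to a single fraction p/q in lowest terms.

61/9

Fold from the inside: start with 2/1.
  3 + 1/2 = 7/2
  1 + 2/7 = 9/7
  6 + 7/9 = 61/9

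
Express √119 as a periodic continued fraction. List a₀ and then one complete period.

[10; 1, 9, 1, 20]

a₀ = ⌊√119⌋ = 10.
With m₀=0, d₀=1 and mₖ₊₁ = dₖaₖ − mₖ, dₖ₊₁ = (n − mₖ₊₁²)/dₖ, aₖ₊₁ = ⌊(a₀+mₖ₊₁)/dₖ₊₁⌋:
  k=1: m=10, d=19, a=1
  k=2: m=9, d=2, a=9
  k=3: m=9, d=19, a=1
  k=4: m=10, d=1, a=20
d=1 and a=2a₀=20 at k=4, so the next step gives (m, d) = (10, 19) again — its k=1 value — and the period has length 4.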